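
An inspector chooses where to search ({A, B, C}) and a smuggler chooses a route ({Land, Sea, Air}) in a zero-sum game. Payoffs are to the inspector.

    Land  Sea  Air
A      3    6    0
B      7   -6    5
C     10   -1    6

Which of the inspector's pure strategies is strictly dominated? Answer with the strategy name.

C gives a strictly higher payoff than B against every column: 10 > 7, -1 > -6, 6 > 5.
So B is strictly dominated and the inspector never plays it.

B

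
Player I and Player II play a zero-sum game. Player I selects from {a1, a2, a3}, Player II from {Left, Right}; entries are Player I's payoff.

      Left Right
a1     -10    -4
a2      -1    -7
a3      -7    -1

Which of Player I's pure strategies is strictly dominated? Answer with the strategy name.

a1

a3 gives a strictly higher payoff than a1 against every column: -7 > -10, -1 > -4.
So a1 is strictly dominated and Player I never plays it.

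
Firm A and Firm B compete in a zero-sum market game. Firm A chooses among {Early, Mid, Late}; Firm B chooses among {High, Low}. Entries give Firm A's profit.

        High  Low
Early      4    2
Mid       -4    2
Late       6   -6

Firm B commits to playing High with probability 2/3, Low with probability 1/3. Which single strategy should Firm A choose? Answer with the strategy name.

Expected payoff of Early: (2/3)·4 + (1/3)·2 = 10/3.
Expected payoff of Mid: (2/3)·(-4) + (1/3)·2 = -2.
Expected payoff of Late: (2/3)·6 + (1/3)·(-6) = 2.
The largest is 10/3, so Firm A's best response is Early.

Early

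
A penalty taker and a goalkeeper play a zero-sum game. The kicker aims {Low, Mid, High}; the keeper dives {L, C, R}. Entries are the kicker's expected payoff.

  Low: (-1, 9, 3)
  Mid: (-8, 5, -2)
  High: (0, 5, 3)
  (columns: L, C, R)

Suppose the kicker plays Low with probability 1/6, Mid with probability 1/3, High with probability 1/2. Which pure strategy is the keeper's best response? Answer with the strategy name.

L

If the keeper plays L, the kicker's expected payoff is (1/6)·(-1) + (1/3)·(-8) + (1/2)·0 = -17/6.
If the keeper plays C, the kicker's expected payoff is (1/6)·9 + (1/3)·5 + (1/2)·5 = 17/3.
If the keeper plays R, the kicker's expected payoff is (1/6)·3 + (1/3)·(-2) + (1/2)·3 = 4/3.
The keeper minimizes the kicker's payoff; the smallest is -17/6, so the best response is L.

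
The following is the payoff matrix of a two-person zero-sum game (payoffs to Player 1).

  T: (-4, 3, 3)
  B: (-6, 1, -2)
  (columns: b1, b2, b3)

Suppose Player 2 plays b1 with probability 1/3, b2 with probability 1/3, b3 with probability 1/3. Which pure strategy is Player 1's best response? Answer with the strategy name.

T

Expected payoff of T: (1/3)·(-4) + (1/3)·3 + (1/3)·3 = 2/3.
Expected payoff of B: (1/3)·(-6) + (1/3)·1 + (1/3)·(-2) = -7/3.
The largest is 2/3, so Player 1's best response is T.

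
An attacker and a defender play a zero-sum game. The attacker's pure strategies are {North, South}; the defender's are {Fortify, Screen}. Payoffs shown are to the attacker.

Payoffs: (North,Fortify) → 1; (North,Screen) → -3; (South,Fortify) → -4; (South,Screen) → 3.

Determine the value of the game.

-9/11

Row minima: North → -3, South → -4; maximin = -3.
Column maxima: Fortify → 1, Screen → 3; minimax = 1.
-3 ≠ 1, so there is no saddle point; optimal play is mixed.
Let the attacker play North with probability p. Expected payoff against Fortify: 1p + (-4)(1−p) = 5p − 4; against Screen: (-3)p + 3(1−p) = −6p + 3.
Setting these equal: 5p − 4 = −6p + 3 ⇒ 11p = 7 ⇒ p = 7/11, and the value is (5)·(7/11) − 4 = -9/11.
For the defender: with q = P(Fortify), equating North's and South's payoffs gives 4q − 3 = −7q + 3 ⇒ q = 6/11.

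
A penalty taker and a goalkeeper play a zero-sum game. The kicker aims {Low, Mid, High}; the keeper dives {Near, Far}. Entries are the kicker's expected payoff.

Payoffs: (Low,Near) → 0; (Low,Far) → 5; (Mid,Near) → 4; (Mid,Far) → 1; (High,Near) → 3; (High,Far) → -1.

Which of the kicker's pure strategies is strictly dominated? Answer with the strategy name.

High

Mid gives a strictly higher payoff than High against every column: 4 > 3, 1 > -1.
So High is strictly dominated and the kicker never plays it.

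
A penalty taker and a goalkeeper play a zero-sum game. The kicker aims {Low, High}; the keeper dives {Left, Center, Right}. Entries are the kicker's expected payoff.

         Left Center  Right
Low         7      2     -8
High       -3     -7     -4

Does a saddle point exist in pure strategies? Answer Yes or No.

Row minima: Low → -8, High → -7; maximin = -7.
Column maxima: Left → 7, Center → 2, Right → -4; minimax = -4.
-7 ≠ -4, so no pure-strategy equilibrium exists.

No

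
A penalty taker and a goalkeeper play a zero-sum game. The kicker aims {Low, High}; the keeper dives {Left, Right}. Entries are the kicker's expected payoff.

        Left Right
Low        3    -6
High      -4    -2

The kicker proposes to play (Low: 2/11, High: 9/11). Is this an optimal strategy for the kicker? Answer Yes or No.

Yes

Against Left this mix gives (2/11)·3 + (9/11)·(-4) = -30/11.
Against Right this mix gives (2/11)·(-6) + (9/11)·(-2) = -30/11.
All of the keeper's active replies (Left, Right) yield -30/11, and no column does worse for the kicker. The mix makes the keeper indifferent and guarantees -30/11, so it is optimal.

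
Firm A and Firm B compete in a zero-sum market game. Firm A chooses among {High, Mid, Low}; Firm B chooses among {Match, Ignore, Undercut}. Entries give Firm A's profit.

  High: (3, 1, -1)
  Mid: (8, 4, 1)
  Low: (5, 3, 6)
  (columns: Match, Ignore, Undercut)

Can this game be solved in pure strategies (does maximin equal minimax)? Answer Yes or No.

Row minima: High → -1, Mid → 1, Low → 3; maximin = 3.
Column maxima: Match → 8, Ignore → 4, Undercut → 6; minimax = 4.
3 ≠ 4, so no pure-strategy equilibrium exists.

No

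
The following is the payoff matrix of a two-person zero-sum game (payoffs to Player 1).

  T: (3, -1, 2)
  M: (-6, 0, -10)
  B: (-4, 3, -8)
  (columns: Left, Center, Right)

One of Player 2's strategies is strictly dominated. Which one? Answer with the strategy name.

Left

Right holds Player 1's payoff strictly below Left in every row: 2 < 3, -10 < -6, -8 < -4.
So Left is strictly dominated for Player 2.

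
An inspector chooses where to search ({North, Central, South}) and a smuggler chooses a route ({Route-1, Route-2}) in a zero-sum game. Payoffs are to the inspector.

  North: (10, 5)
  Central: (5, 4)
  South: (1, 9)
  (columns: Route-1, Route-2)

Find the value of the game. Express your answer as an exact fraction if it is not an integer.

Row minima: North → 5, Central → 4, South → 1; maximin = 5.
Column maxima: Route-1 → 10, Route-2 → 9; minimax = 9.
5 ≠ 9, so there is no saddle point; optimal play is mixed.
Central is strictly dominated by North, so the inspector never plays it.
On the remaining 2×2 (North, South vs Route-1, Route-2):
Let the inspector play North with probability p. Expected payoff against Route-1: 10p + 1(1−p) = 9p + 1; against Route-2: 5p + 9(1−p) = −4p + 9.
Setting these equal: 9p + 1 = −4p + 9 ⇒ 13p = 8 ⇒ p = 8/13, and the value is (9)·(8/13) + 1 = 85/13.
For the smuggler: with q = P(Route-1), equating North's and South's payoffs gives 5q + 5 = −8q + 9 ⇒ q = 4/13.

85/13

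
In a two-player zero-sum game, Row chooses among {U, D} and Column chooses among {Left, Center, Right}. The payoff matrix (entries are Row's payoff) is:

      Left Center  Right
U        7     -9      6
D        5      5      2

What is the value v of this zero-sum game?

Row minima: U → -9, D → 2; maximin = 2.
Column maxima: Left → 7, Center → 5, Right → 6; minimax = 5.
2 ≠ 5, so there is no saddle point; optimal play is mixed.
Left is strictly dominated by Right (it gives Row strictly more in every row), so Column never plays it.
On the remaining 2×2 (U, D vs Center, Right):
Let Row play U with probability p. Expected payoff against Center: (-9)p + 5(1−p) = −14p + 5; against Right: 6p + 2(1−p) = 4p + 2.
Setting these equal: −14p + 5 = 4p + 2 ⇒ −18p = -3 ⇒ p = 1/6, and the value is (-14)·(1/6) + 5 = 8/3.
For Column: with q = P(Center), equating U's and D's payoffs gives −15q + 6 = 3q + 2 ⇒ q = 2/9.

8/3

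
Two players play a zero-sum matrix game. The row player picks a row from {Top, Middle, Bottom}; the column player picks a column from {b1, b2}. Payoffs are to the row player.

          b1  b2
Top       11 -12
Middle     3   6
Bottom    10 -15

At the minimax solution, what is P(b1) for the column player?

9/13

Row minima: Top → -12, Middle → 3, Bottom → -15; maximin = 3.
Column maxima: b1 → 11, b2 → 6; minimax = 6.
3 ≠ 6, so there is no saddle point; optimal play is mixed.
Bottom is strictly dominated by Top, so the row player never plays it.
On the remaining 2×2 (Top, Middle vs b1, b2):
Let the row player play Top with probability p. Expected payoff against b1: 11p + 3(1−p) = 8p + 3; against b2: (-12)p + 6(1−p) = −18p + 6.
Setting these equal: 8p + 3 = −18p + 6 ⇒ 26p = 3 ⇒ p = 3/26, and the value is (8)·(3/26) + 3 = 51/13.
For the column player: with q = P(b1), equating Top's and Middle's payoffs gives 23q − 12 = −3q + 6 ⇒ q = 9/13.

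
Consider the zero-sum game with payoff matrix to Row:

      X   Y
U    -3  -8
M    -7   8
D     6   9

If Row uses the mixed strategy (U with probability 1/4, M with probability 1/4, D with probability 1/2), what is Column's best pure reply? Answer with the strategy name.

X

If Column plays X, Row's expected payoff is (1/4)·(-3) + (1/4)·(-7) + (1/2)·6 = 1/2.
If Column plays Y, Row's expected payoff is (1/4)·(-8) + (1/4)·8 + (1/2)·9 = 9/2.
Column minimizes Row's payoff; the smallest is 1/2, so the best response is X.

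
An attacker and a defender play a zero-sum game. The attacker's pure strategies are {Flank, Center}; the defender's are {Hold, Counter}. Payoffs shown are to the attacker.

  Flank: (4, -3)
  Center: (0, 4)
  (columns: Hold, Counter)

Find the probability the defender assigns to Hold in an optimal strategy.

7/11

Row minima: Flank → -3, Center → 0; maximin = 0.
Column maxima: Hold → 4, Counter → 4; minimax = 4.
0 ≠ 4, so there is no saddle point; optimal play is mixed.
Let the attacker play Flank with probability p. Expected payoff against Hold: 4p + 0(1−p) = 4p; against Counter: (-3)p + 4(1−p) = −7p + 4.
Setting these equal: 4p = −7p + 4 ⇒ 11p = 4 ⇒ p = 4/11, and the value is (4)·(4/11) = 16/11.
For the defender: with q = P(Hold), equating Flank's and Center's payoffs gives 7q − 3 = −4q + 4 ⇒ q = 7/11.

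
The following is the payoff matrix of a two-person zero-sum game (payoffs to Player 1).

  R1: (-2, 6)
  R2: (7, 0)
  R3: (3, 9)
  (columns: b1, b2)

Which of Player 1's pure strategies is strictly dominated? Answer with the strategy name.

R1

R3 gives a strictly higher payoff than R1 against every column: 3 > -2, 9 > 6.
So R1 is strictly dominated and Player 1 never plays it.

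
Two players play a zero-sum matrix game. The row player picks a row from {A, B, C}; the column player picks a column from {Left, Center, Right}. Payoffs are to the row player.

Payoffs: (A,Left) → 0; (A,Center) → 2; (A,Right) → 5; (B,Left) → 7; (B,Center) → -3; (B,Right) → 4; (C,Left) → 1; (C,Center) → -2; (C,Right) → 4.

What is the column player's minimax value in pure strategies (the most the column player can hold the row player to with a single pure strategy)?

Column maxima: Left → 7, Center → 2, Right → 5.
The smallest of these is 2.

2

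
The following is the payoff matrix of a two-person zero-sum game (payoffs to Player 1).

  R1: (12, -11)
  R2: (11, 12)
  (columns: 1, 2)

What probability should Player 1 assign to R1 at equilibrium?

1/24

Row minima: R1 → -11, R2 → 11; maximin = 11.
Column maxima: 1 → 12, 2 → 12; minimax = 12.
11 ≠ 12, so there is no saddle point; optimal play is mixed.
Let Player 1 play R1 with probability p. Expected payoff against 1: 12p + 11(1−p) = p + 11; against 2: (-11)p + 12(1−p) = −23p + 12.
Setting these equal: p + 11 = −23p + 12 ⇒ 24p = 1 ⇒ p = 1/24, and the value is (1)·(1/24) + 11 = 265/24.
For Player 2: with q = P(1), equating R1's and R2's payoffs gives 23q − 11 = −q + 12 ⇒ q = 23/24.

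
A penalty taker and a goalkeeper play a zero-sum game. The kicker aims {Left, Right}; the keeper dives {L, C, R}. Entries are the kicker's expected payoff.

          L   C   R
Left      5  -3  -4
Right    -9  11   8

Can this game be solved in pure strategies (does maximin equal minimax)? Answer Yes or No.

No

Row minima: Left → -4, Right → -9; maximin = -4.
Column maxima: L → 5, C → 11, R → 8; minimax = 5.
-4 ≠ 5, so no pure-strategy equilibrium exists.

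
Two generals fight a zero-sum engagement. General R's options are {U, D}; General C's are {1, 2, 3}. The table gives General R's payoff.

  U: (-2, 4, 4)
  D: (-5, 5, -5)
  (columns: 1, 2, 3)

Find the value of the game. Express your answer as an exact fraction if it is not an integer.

-2

Row minima: U → -2, D → -5; maximin = -2.
Column maxima: 1 → -2, 2 → 5, 3 → 4; minimax = -2.
Since maximin = minimax = -2, there is a saddle point and the value is -2.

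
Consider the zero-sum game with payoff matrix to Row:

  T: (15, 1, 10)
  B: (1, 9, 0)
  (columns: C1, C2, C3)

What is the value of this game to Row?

Row minima: T → 1, B → 0; maximin = 1.
Column maxima: C1 → 15, C2 → 9, C3 → 10; minimax = 9.
1 ≠ 9, so there is no saddle point; optimal play is mixed.
C1 is strictly dominated by C3 (it gives Row strictly more in every row), so Column never plays it.
On the remaining 2×2 (T, B vs C2, C3):
Let Row play T with probability p. Expected payoff against C2: 1p + 9(1−p) = −8p + 9; against C3: 10p + 0(1−p) = 10p.
Setting these equal: −8p + 9 = 10p ⇒ −18p = -9 ⇒ p = 1/2, and the value is (-8)·(1/2) + 9 = 5.
For Column: with q = P(C2), equating T's and B's payoffs gives −9q + 10 = 9q ⇒ q = 5/9.

5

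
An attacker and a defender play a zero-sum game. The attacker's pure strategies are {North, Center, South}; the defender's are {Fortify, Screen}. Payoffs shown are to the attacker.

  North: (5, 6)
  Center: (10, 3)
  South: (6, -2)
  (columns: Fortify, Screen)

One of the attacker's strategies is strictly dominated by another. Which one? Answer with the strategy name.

South

Center gives a strictly higher payoff than South against every column: 10 > 6, 3 > -2.
So South is strictly dominated and the attacker never plays it.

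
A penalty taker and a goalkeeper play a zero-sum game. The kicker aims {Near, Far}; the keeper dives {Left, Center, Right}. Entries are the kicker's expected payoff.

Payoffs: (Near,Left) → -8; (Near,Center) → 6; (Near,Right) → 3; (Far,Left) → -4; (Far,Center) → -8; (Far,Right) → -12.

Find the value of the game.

-108/19

Row minima: Near → -8, Far → -12; maximin = -8.
Column maxima: Left → -4, Center → 6, Right → 3; minimax = -4.
-8 ≠ -4, so there is no saddle point; optimal play is mixed.
Center is strictly dominated by Right (it gives the kicker strictly more in every row), so the keeper never plays it.
On the remaining 2×2 (Near, Far vs Left, Right):
Let the kicker play Near with probability p. Expected payoff against Left: (-8)p + (-4)(1−p) = −4p − 4; against Right: 3p + (-12)(1−p) = 15p − 12.
Setting these equal: −4p − 4 = 15p − 12 ⇒ −19p = -8 ⇒ p = 8/19, and the value is (-4)·(8/19) − 4 = -108/19.
For the keeper: with q = P(Left), equating Near's and Far's payoffs gives −11q + 3 = 8q − 12 ⇒ q = 15/19.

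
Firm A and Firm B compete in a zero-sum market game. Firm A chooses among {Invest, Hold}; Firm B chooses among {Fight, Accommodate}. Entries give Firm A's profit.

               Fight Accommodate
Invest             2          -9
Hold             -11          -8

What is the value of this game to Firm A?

Row minima: Invest → -9, Hold → -11; maximin = -9.
Column maxima: Fight → 2, Accommodate → -8; minimax = -8.
-9 ≠ -8, so there is no saddle point; optimal play is mixed.
Let Firm A play Invest with probability p. Expected payoff against Fight: 2p + (-11)(1−p) = 13p − 11; against Accommodate: (-9)p + (-8)(1−p) = −p − 8.
Setting these equal: 13p − 11 = −p − 8 ⇒ 14p = 3 ⇒ p = 3/14, and the value is (13)·(3/14) − 11 = -115/14.
For Firm B: with q = P(Fight), equating Invest's and Hold's payoffs gives 11q − 9 = −3q − 8 ⇒ q = 1/14.

-115/14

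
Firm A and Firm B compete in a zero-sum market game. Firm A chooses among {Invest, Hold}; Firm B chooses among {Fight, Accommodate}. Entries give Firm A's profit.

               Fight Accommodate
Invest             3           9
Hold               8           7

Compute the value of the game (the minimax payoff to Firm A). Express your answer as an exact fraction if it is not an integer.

Row minima: Invest → 3, Hold → 7; maximin = 7.
Column maxima: Fight → 8, Accommodate → 9; minimax = 8.
7 ≠ 8, so there is no saddle point; optimal play is mixed.
Let Firm A play Invest with probability p. Expected payoff against Fight: 3p + 8(1−p) = −5p + 8; against Accommodate: 9p + 7(1−p) = 2p + 7.
Setting these equal: −5p + 8 = 2p + 7 ⇒ −7p = -1 ⇒ p = 1/7, and the value is (-5)·(1/7) + 8 = 51/7.
For Firm B: with q = P(Fight), equating Invest's and Hold's payoffs gives −6q + 9 = q + 7 ⇒ q = 2/7.

51/7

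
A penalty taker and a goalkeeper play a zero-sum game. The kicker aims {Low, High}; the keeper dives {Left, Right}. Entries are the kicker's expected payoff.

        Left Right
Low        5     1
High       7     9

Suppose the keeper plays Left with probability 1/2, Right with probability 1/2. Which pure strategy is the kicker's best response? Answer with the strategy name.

Expected payoff of Low: (1/2)·5 + (1/2)·1 = 3.
Expected payoff of High: (1/2)·7 + (1/2)·9 = 8.
The largest is 8, so the kicker's best response is High.

High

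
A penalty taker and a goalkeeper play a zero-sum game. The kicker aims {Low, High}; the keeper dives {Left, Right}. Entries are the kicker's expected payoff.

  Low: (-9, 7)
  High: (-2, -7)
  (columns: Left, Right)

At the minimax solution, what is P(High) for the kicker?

16/21

Row minima: Low → -9, High → -7; maximin = -7.
Column maxima: Left → -2, Right → 7; minimax = -2.
-7 ≠ -2, so there is no saddle point; optimal play is mixed.
Let the kicker play Low with probability p. Expected payoff against Left: (-9)p + (-2)(1−p) = −7p − 2; against Right: 7p + (-7)(1−p) = 14p − 7.
Setting these equal: −7p − 2 = 14p − 7 ⇒ −21p = -5 ⇒ p = 5/21, and the value is (-7)·(5/21) − 2 = -11/3.
For the keeper: with q = P(Left), equating Low's and High's payoffs gives −16q + 7 = 5q − 7 ⇒ q = 2/3.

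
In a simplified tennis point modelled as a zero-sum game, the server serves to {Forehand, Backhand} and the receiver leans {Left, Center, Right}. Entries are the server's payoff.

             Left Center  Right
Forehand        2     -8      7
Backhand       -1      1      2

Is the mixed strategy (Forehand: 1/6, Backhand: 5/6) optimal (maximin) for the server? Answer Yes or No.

Against Left this mix gives (1/6)·2 + (5/6)·(-1) = -1/2.
Against Center this mix gives (1/6)·(-8) + (5/6)·1 = -1/2.
Against Right this mix gives (1/6)·7 + (5/6)·2 = 17/6.
All of the receiver's active replies (Left, Center) yield -1/2, and no column does worse for the server. The mix makes the receiver indifferent and guarantees -1/2, so it is optimal.

Yes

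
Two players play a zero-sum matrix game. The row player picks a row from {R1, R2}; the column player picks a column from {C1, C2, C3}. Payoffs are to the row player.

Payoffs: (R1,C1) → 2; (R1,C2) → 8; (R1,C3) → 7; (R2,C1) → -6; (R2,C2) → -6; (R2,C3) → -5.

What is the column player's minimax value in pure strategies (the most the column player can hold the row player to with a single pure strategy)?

2

Column maxima: C1 → 2, C2 → 8, C3 → 7.
The smallest of these is 2.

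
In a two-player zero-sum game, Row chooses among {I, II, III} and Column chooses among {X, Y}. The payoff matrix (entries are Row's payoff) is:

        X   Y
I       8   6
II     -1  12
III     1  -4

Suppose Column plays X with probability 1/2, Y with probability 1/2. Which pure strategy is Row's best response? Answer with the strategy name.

Expected payoff of I: (1/2)·8 + (1/2)·6 = 7.
Expected payoff of II: (1/2)·(-1) + (1/2)·12 = 11/2.
Expected payoff of III: (1/2)·1 + (1/2)·(-4) = -3/2.
The largest is 7, so Row's best response is I.

I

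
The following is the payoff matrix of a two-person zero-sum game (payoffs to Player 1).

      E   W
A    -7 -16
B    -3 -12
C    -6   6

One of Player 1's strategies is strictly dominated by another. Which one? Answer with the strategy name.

A

B gives a strictly higher payoff than A against every column: -3 > -7, -12 > -16.
So A is strictly dominated and Player 1 never plays it.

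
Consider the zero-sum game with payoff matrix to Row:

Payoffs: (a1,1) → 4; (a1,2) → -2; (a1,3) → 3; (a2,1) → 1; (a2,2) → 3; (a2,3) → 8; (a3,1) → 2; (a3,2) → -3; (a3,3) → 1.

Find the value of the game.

Row minima: a1 → -2, a2 → 1, a3 → -3; maximin = 1.
Column maxima: 1 → 4, 2 → 3, 3 → 8; minimax = 3.
1 ≠ 3, so there is no saddle point; optimal play is mixed.
a3 is strictly dominated by a1, so Row never plays it.
3 is strictly dominated by 2 (it gives Row strictly more in every row), so Column never plays it.
On the remaining 2×2 (a1, a2 vs 1, 2):
Let Row play a1 with probability p. Expected payoff against 1: 4p + 1(1−p) = 3p + 1; against 2: (-2)p + 3(1−p) = −5p + 3.
Setting these equal: 3p + 1 = −5p + 3 ⇒ 8p = 2 ⇒ p = 1/4, and the value is (3)·(1/4) + 1 = 7/4.
For Column: with q = P(1), equating a1's and a2's payoffs gives 6q − 2 = −2q + 3 ⇒ q = 5/8.

7/4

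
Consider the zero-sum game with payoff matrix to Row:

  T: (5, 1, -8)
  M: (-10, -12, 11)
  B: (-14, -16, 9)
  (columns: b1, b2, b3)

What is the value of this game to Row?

Row minima: T → -8, M → -12, B → -16; maximin = -8.
Column maxima: b1 → 5, b2 → 1, b3 → 11; minimax = 1.
-8 ≠ 1, so there is no saddle point; optimal play is mixed.
B is strictly dominated by M, so Row never plays it.
b1 is strictly dominated by b2 (it gives Row strictly more in every row), so Column never plays it.
On the remaining 2×2 (T, M vs b2, b3):
Let Row play T with probability p. Expected payoff against b2: 1p + (-12)(1−p) = 13p − 12; against b3: (-8)p + 11(1−p) = −19p + 11.
Setting these equal: 13p − 12 = −19p + 11 ⇒ 32p = 23 ⇒ p = 23/32, and the value is (13)·(23/32) − 12 = -85/32.
For Column: with q = P(b2), equating T's and M's payoffs gives 9q − 8 = −23q + 11 ⇒ q = 19/32.

-85/32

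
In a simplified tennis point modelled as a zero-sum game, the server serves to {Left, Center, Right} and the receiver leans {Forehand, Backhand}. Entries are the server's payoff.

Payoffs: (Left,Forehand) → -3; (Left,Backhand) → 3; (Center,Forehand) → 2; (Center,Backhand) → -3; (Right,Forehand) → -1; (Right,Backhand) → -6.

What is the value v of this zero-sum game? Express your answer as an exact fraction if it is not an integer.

-3/11

Row minima: Left → -3, Center → -3, Right → -6; maximin = -3.
Column maxima: Forehand → 2, Backhand → 3; minimax = 2.
-3 ≠ 2, so there is no saddle point; optimal play is mixed.
Right is strictly dominated by Center, so the server never plays it.
On the remaining 2×2 (Left, Center vs Forehand, Backhand):
Let the server play Left with probability p. Expected payoff against Forehand: (-3)p + 2(1−p) = −5p + 2; against Backhand: 3p + (-3)(1−p) = 6p − 3.
Setting these equal: −5p + 2 = 6p − 3 ⇒ −11p = -5 ⇒ p = 5/11, and the value is (-5)·(5/11) + 2 = -3/11.
For the receiver: with q = P(Forehand), equating Left's and Center's payoffs gives −6q + 3 = 5q − 3 ⇒ q = 6/11.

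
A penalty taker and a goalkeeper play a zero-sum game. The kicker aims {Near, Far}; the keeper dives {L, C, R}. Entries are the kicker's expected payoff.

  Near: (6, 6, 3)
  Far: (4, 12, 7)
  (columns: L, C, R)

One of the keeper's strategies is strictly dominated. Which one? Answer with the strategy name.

R holds the kicker's payoff strictly below C in every row: 3 < 6, 7 < 12.
So C is strictly dominated for the keeper.

C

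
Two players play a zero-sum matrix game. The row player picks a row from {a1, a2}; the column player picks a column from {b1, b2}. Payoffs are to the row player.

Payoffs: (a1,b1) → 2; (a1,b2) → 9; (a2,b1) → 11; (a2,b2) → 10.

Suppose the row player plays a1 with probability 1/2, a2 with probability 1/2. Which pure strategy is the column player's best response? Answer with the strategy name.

b1

If the column player plays b1, the row player's expected payoff is (1/2)·2 + (1/2)·11 = 13/2.
If the column player plays b2, the row player's expected payoff is (1/2)·9 + (1/2)·10 = 19/2.
The column player minimizes the row player's payoff; the smallest is 13/2, so the best response is b1.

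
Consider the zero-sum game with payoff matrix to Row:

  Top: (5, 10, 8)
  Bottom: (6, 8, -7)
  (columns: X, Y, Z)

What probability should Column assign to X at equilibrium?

Row minima: Top → 5, Bottom → -7; maximin = 5.
Column maxima: X → 6, Y → 10, Z → 8; minimax = 6.
5 ≠ 6, so there is no saddle point; optimal play is mixed.
Y is strictly dominated by X (it gives Row strictly more in every row), so Column never plays it.
On the remaining 2×2 (Top, Bottom vs X, Z):
Let Row play Top with probability p. Expected payoff against X: 5p + 6(1−p) = −p + 6; against Z: 8p + (-7)(1−p) = 15p − 7.
Setting these equal: −p + 6 = 15p − 7 ⇒ −16p = -13 ⇒ p = 13/16, and the value is (-1)·(13/16) + 6 = 83/16.
For Column: with q = P(X), equating Top's and Bottom's payoffs gives −3q + 8 = 13q − 7 ⇒ q = 15/16.

15/16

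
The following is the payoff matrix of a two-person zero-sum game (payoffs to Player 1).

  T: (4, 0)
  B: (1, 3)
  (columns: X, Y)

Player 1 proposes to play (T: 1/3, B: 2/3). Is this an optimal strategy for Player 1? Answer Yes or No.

Against X this mix gives (1/3)·4 + (2/3)·1 = 2.
Against Y this mix gives (1/3)·0 + (2/3)·3 = 2.
All of Player 2's active replies (X, Y) yield 2, and no column does worse for Player 1. The mix makes Player 2 indifferent and guarantees 2, so it is optimal.

Yes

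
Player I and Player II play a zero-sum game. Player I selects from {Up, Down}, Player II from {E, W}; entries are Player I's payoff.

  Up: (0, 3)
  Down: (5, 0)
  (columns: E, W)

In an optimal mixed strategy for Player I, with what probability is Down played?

Row minima: Up → 0, Down → 0; maximin = 0.
Column maxima: E → 5, W → 3; minimax = 3.
0 ≠ 3, so there is no saddle point; optimal play is mixed.
Let Player I play Up with probability p. Expected payoff against E: 0p + 5(1−p) = −5p + 5; against W: 3p + 0(1−p) = 3p.
Setting these equal: −5p + 5 = 3p ⇒ −8p = -5 ⇒ p = 5/8, and the value is (-5)·(5/8) + 5 = 15/8.
For Player II: with q = P(E), equating Up's and Down's payoffs gives −3q + 3 = 5q ⇒ q = 3/8.

3/8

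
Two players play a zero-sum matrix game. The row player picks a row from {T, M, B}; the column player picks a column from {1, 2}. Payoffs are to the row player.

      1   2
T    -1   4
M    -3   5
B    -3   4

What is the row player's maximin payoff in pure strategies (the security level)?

-1

Row minima: T → -1, M → -3, B → -3.
The best of these is -1.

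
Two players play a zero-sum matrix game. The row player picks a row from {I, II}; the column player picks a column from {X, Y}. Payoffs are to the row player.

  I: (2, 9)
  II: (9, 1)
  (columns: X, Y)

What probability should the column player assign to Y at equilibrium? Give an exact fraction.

7/15

Row minima: I → 2, II → 1; maximin = 2.
Column maxima: X → 9, Y → 9; minimax = 9.
2 ≠ 9, so there is no saddle point; optimal play is mixed.
Let the row player play I with probability p. Expected payoff against X: 2p + 9(1−p) = −7p + 9; against Y: 9p + 1(1−p) = 8p + 1.
Setting these equal: −7p + 9 = 8p + 1 ⇒ −15p = -8 ⇒ p = 8/15, and the value is (-7)·(8/15) + 9 = 79/15.
For the column player: with q = P(X), equating I's and II's payoffs gives −7q + 9 = 8q + 1 ⇒ q = 8/15.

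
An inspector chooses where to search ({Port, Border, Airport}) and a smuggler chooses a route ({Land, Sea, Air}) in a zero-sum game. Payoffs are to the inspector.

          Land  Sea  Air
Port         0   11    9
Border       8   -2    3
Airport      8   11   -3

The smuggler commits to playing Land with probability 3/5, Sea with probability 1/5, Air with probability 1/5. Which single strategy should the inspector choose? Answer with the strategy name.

Expected payoff of Port: (3/5)·0 + (1/5)·11 + (1/5)·9 = 4.
Expected payoff of Border: (3/5)·8 + (1/5)·(-2) + (1/5)·3 = 5.
Expected payoff of Airport: (3/5)·8 + (1/5)·11 + (1/5)·(-3) = 32/5.
The largest is 32/5, so the inspector's best response is Airport.

Airport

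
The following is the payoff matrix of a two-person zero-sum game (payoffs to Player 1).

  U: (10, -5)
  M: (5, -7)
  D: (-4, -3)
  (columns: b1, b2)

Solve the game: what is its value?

-25/8

Row minima: U → -5, M → -7, D → -4; maximin = -4.
Column maxima: b1 → 10, b2 → -3; minimax = -3.
-4 ≠ -3, so there is no saddle point; optimal play is mixed.
M is strictly dominated by U, so Player 1 never plays it.
On the remaining 2×2 (U, D vs b1, b2):
Let Player 1 play U with probability p. Expected payoff against b1: 10p + (-4)(1−p) = 14p − 4; against b2: (-5)p + (-3)(1−p) = −2p − 3.
Setting these equal: 14p − 4 = −2p − 3 ⇒ 16p = 1 ⇒ p = 1/16, and the value is (14)·(1/16) − 4 = -25/8.
For Player 2: with q = P(b1), equating U's and D's payoffs gives 15q − 5 = −q − 3 ⇒ q = 1/8.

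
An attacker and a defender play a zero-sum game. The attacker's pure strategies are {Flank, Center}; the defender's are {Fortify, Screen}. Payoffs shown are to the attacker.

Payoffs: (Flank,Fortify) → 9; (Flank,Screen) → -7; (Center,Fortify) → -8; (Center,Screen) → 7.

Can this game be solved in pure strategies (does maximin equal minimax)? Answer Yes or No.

Row minima: Flank → -7, Center → -8; maximin = -7.
Column maxima: Fortify → 9, Screen → 7; minimax = 7.
-7 ≠ 7, so no pure-strategy equilibrium exists.

No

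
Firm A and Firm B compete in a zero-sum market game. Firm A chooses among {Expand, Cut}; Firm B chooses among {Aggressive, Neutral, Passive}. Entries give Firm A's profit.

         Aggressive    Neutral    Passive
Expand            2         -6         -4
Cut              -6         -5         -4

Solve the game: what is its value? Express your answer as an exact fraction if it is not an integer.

Row minima: Expand → -6, Cut → -6; maximin = -6.
Column maxima: Aggressive → 2, Neutral → -5, Passive → -4; minimax = -5.
-6 ≠ -5, so there is no saddle point; optimal play is mixed.
Passive is strictly dominated by Neutral (it gives Firm A strictly more in every row), so Firm B never plays it.
On the remaining 2×2 (Expand, Cut vs Aggressive, Neutral):
Let Firm A play Expand with probability p. Expected payoff against Aggressive: 2p + (-6)(1−p) = 8p − 6; against Neutral: (-6)p + (-5)(1−p) = −p − 5.
Setting these equal: 8p − 6 = −p − 5 ⇒ 9p = 1 ⇒ p = 1/9, and the value is (8)·(1/9) − 6 = -46/9.
For Firm B: with q = P(Aggressive), equating Expand's and Cut's payoffs gives 8q − 6 = −q − 5 ⇒ q = 1/9.

-46/9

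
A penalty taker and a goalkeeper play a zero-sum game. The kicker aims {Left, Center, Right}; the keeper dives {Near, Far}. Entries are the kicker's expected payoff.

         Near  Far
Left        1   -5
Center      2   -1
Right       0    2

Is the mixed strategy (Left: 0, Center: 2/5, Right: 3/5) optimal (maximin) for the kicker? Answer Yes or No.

Against Near this mix gives (2/5)·2 + (3/5)·0 = 4/5.
Against Far this mix gives (2/5)·(-1) + (3/5)·2 = 4/5.
All of the keeper's active replies (Near, Far) yield 4/5, and no column does worse for the kicker. The mix makes the keeper indifferent and guarantees 4/5, so it is optimal.

Yes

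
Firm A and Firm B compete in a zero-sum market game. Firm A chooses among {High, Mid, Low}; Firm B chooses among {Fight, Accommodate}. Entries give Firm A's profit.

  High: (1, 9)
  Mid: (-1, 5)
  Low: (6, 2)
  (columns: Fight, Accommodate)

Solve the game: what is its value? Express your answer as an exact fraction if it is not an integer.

13/3

Row minima: High → 1, Mid → -1, Low → 2; maximin = 2.
Column maxima: Fight → 6, Accommodate → 9; minimax = 6.
2 ≠ 6, so there is no saddle point; optimal play is mixed.
Mid is strictly dominated by High, so Firm A never plays it.
On the remaining 2×2 (High, Low vs Fight, Accommodate):
Let Firm A play High with probability p. Expected payoff against Fight: 1p + 6(1−p) = −5p + 6; against Accommodate: 9p + 2(1−p) = 7p + 2.
Setting these equal: −5p + 6 = 7p + 2 ⇒ −12p = -4 ⇒ p = 1/3, and the value is (-5)·(1/3) + 6 = 13/3.
For Firm B: with q = P(Fight), equating High's and Low's payoffs gives −8q + 9 = 4q + 2 ⇒ q = 7/12.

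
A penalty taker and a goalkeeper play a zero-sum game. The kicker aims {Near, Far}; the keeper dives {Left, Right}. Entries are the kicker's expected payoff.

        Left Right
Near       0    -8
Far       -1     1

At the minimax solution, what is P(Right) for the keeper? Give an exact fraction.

1/10

Row minima: Near → -8, Far → -1; maximin = -1.
Column maxima: Left → 0, Right → 1; minimax = 0.
-1 ≠ 0, so there is no saddle point; optimal play is mixed.
Let the kicker play Near with probability p. Expected payoff against Left: 0p + (-1)(1−p) = p − 1; against Right: (-8)p + 1(1−p) = −9p + 1.
Setting these equal: p − 1 = −9p + 1 ⇒ 10p = 2 ⇒ p = 1/5, and the value is (1)·(1/5) − 1 = -4/5.
For the keeper: with q = P(Left), equating Near's and Far's payoffs gives 8q − 8 = −2q + 1 ⇒ q = 9/10.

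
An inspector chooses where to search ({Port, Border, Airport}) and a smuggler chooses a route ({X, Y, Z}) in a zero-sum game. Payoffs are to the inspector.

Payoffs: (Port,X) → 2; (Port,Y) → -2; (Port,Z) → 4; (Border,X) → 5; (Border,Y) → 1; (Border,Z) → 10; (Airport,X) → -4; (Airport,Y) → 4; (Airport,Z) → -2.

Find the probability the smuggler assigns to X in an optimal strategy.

Row minima: Port → -2, Border → 1, Airport → -4; maximin = 1.
Column maxima: X → 5, Y → 4, Z → 10; minimax = 4.
1 ≠ 4, so there is no saddle point; optimal play is mixed.
Port is strictly dominated by Border, so the inspector never plays it.
Z is strictly dominated by X (it gives the inspector strictly more in every row), so the smuggler never plays it.
On the remaining 2×2 (Border, Airport vs X, Y):
Let the inspector play Border with probability p. Expected payoff against X: 5p + (-4)(1−p) = 9p − 4; against Y: 1p + 4(1−p) = −3p + 4.
Setting these equal: 9p − 4 = −3p + 4 ⇒ 12p = 8 ⇒ p = 2/3, and the value is (9)·(2/3) − 4 = 2.
For the smuggler: with q = P(X), equating Border's and Airport's payoffs gives 4q + 1 = −8q + 4 ⇒ q = 1/4.

1/4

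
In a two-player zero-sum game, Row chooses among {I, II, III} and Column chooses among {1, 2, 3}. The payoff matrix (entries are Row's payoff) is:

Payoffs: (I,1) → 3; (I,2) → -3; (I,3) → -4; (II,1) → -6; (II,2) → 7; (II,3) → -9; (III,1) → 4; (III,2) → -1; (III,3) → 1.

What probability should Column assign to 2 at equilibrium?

Row minima: I → -4, II → -9, III → -1; maximin = -1.
Column maxima: 1 → 4, 2 → 7, 3 → 1; minimax = 1.
-1 ≠ 1, so there is no saddle point; optimal play is mixed.
I is strictly dominated by III, so Row never plays it.
1 is strictly dominated by 3 (it gives Row strictly more in every row), so Column never plays it.
On the remaining 2×2 (II, III vs 2, 3):
Let Row play II with probability p. Expected payoff against 2: 7p + (-1)(1−p) = 8p − 1; against 3: (-9)p + 1(1−p) = −10p + 1.
Setting these equal: 8p − 1 = −10p + 1 ⇒ 18p = 2 ⇒ p = 1/9, and the value is (8)·(1/9) − 1 = -1/9.
For Column: with q = P(2), equating II's and III's payoffs gives 16q − 9 = −2q + 1 ⇒ q = 5/9.

5/9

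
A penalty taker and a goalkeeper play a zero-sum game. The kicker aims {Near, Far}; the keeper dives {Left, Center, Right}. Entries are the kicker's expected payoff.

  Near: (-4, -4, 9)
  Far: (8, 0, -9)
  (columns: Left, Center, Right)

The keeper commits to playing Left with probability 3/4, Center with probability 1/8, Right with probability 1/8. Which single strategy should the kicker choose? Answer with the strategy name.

Far

Expected payoff of Near: (3/4)·(-4) + (1/8)·(-4) + (1/8)·9 = -19/8.
Expected payoff of Far: (3/4)·8 + (1/8)·0 + (1/8)·(-9) = 39/8.
The largest is 39/8, so the kicker's best response is Far.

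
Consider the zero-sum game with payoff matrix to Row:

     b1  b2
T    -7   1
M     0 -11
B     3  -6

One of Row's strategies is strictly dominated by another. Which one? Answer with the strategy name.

B gives a strictly higher payoff than M against every column: 3 > 0, -6 > -11.
So M is strictly dominated and Row never plays it.

M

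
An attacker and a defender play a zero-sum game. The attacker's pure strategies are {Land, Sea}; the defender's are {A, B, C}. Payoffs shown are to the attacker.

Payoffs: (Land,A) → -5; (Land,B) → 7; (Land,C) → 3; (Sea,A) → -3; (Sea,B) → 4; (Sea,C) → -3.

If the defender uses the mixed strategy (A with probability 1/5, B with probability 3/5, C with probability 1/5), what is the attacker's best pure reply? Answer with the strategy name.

Expected payoff of Land: (1/5)·(-5) + (3/5)·7 + (1/5)·3 = 19/5.
Expected payoff of Sea: (1/5)·(-3) + (3/5)·4 + (1/5)·(-3) = 6/5.
The largest is 19/5, so the attacker's best response is Land.

Land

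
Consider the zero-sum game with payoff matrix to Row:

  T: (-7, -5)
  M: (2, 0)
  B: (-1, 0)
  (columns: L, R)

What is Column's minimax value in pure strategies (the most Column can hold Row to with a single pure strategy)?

Column maxima: L → 2, R → 0.
The smallest of these is 0.

0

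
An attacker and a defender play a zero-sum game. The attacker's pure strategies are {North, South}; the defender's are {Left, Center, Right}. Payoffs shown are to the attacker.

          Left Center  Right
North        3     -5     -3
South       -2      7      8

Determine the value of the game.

11/17

Row minima: North → -5, South → -2; maximin = -2.
Column maxima: Left → 3, Center → 7, Right → 8; minimax = 3.
-2 ≠ 3, so there is no saddle point; optimal play is mixed.
Right is strictly dominated by Center (it gives the attacker strictly more in every row), so the defender never plays it.
On the remaining 2×2 (North, South vs Left, Center):
Let the attacker play North with probability p. Expected payoff against Left: 3p + (-2)(1−p) = 5p − 2; against Center: (-5)p + 7(1−p) = −12p + 7.
Setting these equal: 5p − 2 = −12p + 7 ⇒ 17p = 9 ⇒ p = 9/17, and the value is (5)·(9/17) − 2 = 11/17.
For the defender: with q = P(Left), equating North's and South's payoffs gives 8q − 5 = −9q + 7 ⇒ q = 12/17.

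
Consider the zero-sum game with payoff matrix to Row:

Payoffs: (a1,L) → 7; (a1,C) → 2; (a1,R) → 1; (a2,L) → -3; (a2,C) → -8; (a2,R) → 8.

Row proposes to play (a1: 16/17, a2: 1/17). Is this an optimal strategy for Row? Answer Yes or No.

Yes

Against L this mix gives (16/17)·7 + (1/17)·(-3) = 109/17.
Against C this mix gives (16/17)·2 + (1/17)·(-8) = 24/17.
Against R this mix gives (16/17)·1 + (1/17)·8 = 24/17.
All of Column's active replies (C, R) yield 24/17, and no column does worse for Row. The mix makes Column indifferent and guarantees 24/17, so it is optimal.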